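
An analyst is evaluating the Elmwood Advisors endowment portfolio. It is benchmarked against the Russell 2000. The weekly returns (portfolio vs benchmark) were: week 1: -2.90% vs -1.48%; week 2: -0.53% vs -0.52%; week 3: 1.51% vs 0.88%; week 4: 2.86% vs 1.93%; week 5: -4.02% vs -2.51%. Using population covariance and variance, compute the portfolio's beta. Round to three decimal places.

r̄p = -0.6160%,  r̄m = -0.3400%
Cov = Σ(rp − r̄p)(rm − r̄m) / 5 = 4.0918
Var(rm) = Σ(rm − r̄m)² / 5 = 2.5364
β = Cov / Var = 4.0918 / 2.5364 = 1.6132

1.613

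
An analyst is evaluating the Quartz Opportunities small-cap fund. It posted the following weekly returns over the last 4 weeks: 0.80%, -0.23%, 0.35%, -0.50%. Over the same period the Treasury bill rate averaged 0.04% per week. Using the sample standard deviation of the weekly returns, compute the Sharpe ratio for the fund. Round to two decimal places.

0.11

r̄ = (0.8 − 0.23 + 0.35 − 0.5) / 4 = 0.1050%
Σ(r − r̄)² = 1.0213; sample σ = √(1.0213/3) = 0.5835%
Sharpe = (r̄ − rf) / σ = (0.1050 − 0.04) / 0.5835 = 0.0650 / 0.5835 = 0.1114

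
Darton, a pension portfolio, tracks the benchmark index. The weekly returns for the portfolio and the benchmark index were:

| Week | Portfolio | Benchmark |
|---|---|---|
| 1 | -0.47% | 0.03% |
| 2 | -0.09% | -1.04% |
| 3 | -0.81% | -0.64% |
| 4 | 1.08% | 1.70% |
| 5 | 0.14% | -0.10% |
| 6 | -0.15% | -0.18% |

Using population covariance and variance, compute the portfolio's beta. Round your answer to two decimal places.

r̄p = -0.0500%,  r̄m = -0.0383%
Cov = Σ(rp − r̄p)(rm − r̄m) / 6 = 0.4059
Var(rm) = Σ(rm − r̄m)² / 6 = 0.7359
β = Cov / Var = 0.4059 / 0.7359 = 0.5516

0.55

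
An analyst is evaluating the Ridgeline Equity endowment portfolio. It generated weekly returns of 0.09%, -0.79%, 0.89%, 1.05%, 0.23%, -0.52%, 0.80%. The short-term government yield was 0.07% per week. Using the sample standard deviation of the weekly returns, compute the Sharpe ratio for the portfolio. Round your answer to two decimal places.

0.25

Mean return r̄ = 1.750 / 7 = 0.2500%
Σ(r − r̄)² = 3.0526; sample σ = √(3.0526/6) = 0.7133%
Sharpe = (r̄ − rf) / σ = (0.2500 − 0.07) / 0.7133 = 0.1800 / 0.7133 = 0.2523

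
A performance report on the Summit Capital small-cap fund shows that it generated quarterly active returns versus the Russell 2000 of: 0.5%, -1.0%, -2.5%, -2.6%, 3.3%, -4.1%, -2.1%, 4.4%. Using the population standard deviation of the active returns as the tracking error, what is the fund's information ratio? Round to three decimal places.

-0.182

Mean return r̄ = -4.10 / 8 = -0.5125%
Σ(r − r̄)² = (0.5 − (-0.5125))² + (-1 − (-0.5125))² + … = 63.6288
population σ = √(63.6288 / 8) = √7.9536 = 2.8202%
IR = r̄ / tracking error = -0.5125 / 2.8202 = -0.1817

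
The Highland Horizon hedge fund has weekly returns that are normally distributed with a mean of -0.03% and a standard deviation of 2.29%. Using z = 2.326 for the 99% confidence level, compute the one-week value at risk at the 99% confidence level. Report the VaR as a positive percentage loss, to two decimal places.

VaR (as % loss) = −(μ − z·σ) = −(-0.03% − 2.326 × 2.29%) = −(-5.35654%) = 5.35654%

5.36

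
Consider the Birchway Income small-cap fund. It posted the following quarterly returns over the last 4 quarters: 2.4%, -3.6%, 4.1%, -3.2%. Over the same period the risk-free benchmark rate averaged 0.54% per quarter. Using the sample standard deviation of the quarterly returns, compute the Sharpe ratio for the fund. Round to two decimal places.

-0.16

r̄ = (2.4 − 3.6 + 4.1 − 3.2) / 4 = -0.30 / 4 = -0.0750%
Sample std dev = √[45.7475 / 3] = 3.9050%
Sharpe = (r̄ − rf) / σ = (-0.0750 − 0.54) / 3.9050 = -0.6150 / 3.9050 = -0.1575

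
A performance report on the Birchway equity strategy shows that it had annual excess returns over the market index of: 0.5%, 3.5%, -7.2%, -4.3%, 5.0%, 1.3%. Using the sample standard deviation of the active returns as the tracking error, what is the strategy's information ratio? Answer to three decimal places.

-0.043

r̄ = (0.5 + 3.5 − 7.2 − 4.3 + 5 + 1.3) / 6 = -1.20 / 6 = -0.2000%
Sample std dev = √[109.2800 / 5] = 4.6750%
IR = r̄ / tracking error = -0.2000 / 4.6750 = -0.0428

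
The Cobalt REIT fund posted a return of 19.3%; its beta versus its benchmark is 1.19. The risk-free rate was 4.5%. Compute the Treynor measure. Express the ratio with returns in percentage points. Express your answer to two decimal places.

12.44

Treynor = (Rp − Rf) / β = (19.3% − 4.5%) / 1.19 = 14.80 / 1.19 = 12.4370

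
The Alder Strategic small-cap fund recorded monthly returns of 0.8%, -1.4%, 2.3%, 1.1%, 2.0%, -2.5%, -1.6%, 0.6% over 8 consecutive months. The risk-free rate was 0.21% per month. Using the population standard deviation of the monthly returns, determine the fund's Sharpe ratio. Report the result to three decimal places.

-0.029

μ = (0.8 − 1.4 + 2.3 + 1.1 + 2 − 2.5 − 1.6 + 0.6) / 8 = 1.30 / 8 = 0.1625%
Population std dev = √[22.0588 / 8] = 1.6605%
Sharpe = (μ − rf) / σ = (0.1625 − 0.21) / 1.6605 = -0.0475 / 1.6605 = -0.0286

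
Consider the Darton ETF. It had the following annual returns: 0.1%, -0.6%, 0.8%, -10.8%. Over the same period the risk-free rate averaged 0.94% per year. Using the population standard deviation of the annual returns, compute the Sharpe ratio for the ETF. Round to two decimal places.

r̄ = (0.1 − 0.6 + 0.8 − 10.8) / 4 = -10.50 / 4 = -2.6250%
Σ(r − r̄)² = (0.1 − (-2.6250))² + (-0.6 − (-2.6250))² + … = 90.0875
population σ = √(90.0875 / 4) = √22.5219 = 4.7457%
Sharpe = (r̄ − rf) / σ = (-2.6250 − 0.94) / 4.7457 = -3.5650 / 4.7457 = -0.7512

-0.75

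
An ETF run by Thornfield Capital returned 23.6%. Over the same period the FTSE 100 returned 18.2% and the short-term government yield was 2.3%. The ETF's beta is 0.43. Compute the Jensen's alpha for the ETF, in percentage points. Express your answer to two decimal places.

CAPM expected return = Rf + β(Rm − Rf) = 2.3% + 0.43 × (18.2% − 2.3%) = 2.3 + 0.43 × 15.90 = 9.1370%
Jensen's α = Rp − E[R] = 23.6% − 9.1370% = 14.4630

14.46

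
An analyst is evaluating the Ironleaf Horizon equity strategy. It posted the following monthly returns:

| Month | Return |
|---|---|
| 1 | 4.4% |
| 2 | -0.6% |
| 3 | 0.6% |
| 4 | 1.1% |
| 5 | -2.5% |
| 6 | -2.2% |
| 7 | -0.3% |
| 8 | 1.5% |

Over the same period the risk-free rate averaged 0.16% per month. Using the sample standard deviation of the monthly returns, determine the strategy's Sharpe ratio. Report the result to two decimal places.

0.04

r̄ = (4.4 − 0.6 + 0.6 + 1.1 − 2.5 − 2.2 − 0.3 + 1.5) / 8 = 2.00 / 8 = 0.2500%
Σ(r − r̄)² = 34.2200; sample σ = √(34.2200/7) = 2.2110%
Sharpe = (r̄ − rf) / σ = (0.2500 − 0.16) / 2.2110 = 0.0900 / 2.2110 = 0.0407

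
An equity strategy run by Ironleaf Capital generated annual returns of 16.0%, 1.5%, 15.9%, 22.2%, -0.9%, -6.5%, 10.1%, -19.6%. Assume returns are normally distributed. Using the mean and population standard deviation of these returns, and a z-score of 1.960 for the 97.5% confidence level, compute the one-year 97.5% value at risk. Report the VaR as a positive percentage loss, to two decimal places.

μ = (16 + 1.5 + 15.9 + 22.2 − 0.9 − 6.5 + 10.1 − 19.6) / 8 = 38.70 / 8 = 4.8375%
Population σ = √[Σ(r − μ)² / 8] = √[1345.9188 / 8] = √168.2399 = 12.9707%
VaR = −(μ − z·σ) = −(4.8375 − 1.960 × 12.9707) = −(-20.5851) = 20.5851%

20.59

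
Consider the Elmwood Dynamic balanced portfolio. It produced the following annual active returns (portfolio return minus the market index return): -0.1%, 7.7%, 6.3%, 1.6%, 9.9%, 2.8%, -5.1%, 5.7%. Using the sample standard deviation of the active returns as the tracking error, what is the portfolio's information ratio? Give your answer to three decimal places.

r̄ = (-0.1 + 7.7 + 6.3 + 1.6 + 9.9 + 2.8 − 5.1 + 5.7) / 8 = 3.6000%
Sample σ = √[Σ(r − r̄)² / 7] = √[162.2200 / 7] = √23.1743 = 4.8140%
IR = r̄ / tracking error = 3.6000 / 4.8140 = 0.7478

0.748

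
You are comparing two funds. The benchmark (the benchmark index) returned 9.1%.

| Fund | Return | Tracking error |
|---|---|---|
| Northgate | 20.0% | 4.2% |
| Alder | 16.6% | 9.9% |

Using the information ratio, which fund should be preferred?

Northgate

Northgate: IR = (20.0% − 9.1%) / 4.2% = 2.595
Alder: IR = (16.6% − 9.1%) / 9.9% = 0.758
Highest: Northgate (2.595).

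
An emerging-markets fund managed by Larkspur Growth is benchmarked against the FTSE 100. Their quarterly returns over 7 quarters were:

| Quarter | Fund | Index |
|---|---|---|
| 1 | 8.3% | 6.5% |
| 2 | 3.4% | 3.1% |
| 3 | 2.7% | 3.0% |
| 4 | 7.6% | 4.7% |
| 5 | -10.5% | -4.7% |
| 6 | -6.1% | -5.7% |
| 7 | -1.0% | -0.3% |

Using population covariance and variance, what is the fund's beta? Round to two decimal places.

1.44

r̄p = 0.6286%,  r̄m = 0.9429%
Cov = Σ(rp − r̄p)(rm − r̄m) / 7 = 26.9402
Var(rm) = Σ(rm − r̄m)² / 7 = 18.7710
β = Cov / Var = 26.9402 / 18.7710 = 1.4352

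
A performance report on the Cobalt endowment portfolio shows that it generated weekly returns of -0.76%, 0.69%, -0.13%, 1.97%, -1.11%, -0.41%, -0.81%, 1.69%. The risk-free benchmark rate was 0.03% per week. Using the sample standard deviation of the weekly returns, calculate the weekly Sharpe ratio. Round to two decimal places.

0.09

μ = (-0.76 + 0.69 − 0.13 + 1.97 − 1.11 − 0.41 − 0.81 + 1.69) / 8 = 0.1413%
Σ(r − μ)² = (-0.76 − 0.1413)² + (0.69 − 0.1413)² + … = 9.7043
sample σ = √(9.7043 / 7) = √1.3863 = 1.1774%
Sharpe = (μ − rf) / σ = (0.1413 − 0.03) / 1.1774 = 0.1113 / 1.1774 = 0.0945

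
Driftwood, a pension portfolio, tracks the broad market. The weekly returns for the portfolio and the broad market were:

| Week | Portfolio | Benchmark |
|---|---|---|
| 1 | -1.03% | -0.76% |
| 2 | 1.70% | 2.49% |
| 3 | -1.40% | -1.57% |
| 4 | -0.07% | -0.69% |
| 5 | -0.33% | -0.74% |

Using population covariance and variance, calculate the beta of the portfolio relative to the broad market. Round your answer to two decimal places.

r̄p = -0.2260%,  r̄m = -0.2540%
Cov = Σ(rp − r̄p)(rm − r̄m) / 5 = 1.4439
Var(rm) = Σ(rm − r̄m)² / 5 = 1.9887
β = Cov / Var = 1.4439 / 1.9887 = 0.7261

0.73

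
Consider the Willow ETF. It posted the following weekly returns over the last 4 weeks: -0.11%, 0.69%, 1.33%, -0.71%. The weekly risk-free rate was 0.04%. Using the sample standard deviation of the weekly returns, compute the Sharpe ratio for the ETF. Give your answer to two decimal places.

0.29

r̄ = (-0.11 + 0.69 + 1.33 − 0.71) / 4 = 0.3000%
Sample std dev = √[2.4012 / 3] = 0.8947%
Sharpe = (r̄ − rf) / σ = (0.3000 − 0.04) / 0.8947 = 0.2600 / 0.8947 = 0.2906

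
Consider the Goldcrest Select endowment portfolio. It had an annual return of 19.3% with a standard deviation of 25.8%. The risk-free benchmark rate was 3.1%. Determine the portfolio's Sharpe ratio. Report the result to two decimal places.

Sharpe = (Rp − Rf) / σp = (19.3% − 3.1%) / 25.8% = 16.20% / 25.8% = 0.6279

0.63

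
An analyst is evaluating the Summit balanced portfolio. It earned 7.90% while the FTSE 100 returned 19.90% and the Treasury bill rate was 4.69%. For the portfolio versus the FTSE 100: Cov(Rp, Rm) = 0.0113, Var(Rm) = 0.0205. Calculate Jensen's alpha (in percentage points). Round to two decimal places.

-5.17

β = Cov / Var = 0.0113 / 0.0205 = 0.5512
E[R] = Rf + β(Rm − Rf) = 4.69% + 0.5512 × (19.90% − 4.69%) = 13.0738%
α = Rp − E[R] = 7.90% − 13.0738% = -5.1738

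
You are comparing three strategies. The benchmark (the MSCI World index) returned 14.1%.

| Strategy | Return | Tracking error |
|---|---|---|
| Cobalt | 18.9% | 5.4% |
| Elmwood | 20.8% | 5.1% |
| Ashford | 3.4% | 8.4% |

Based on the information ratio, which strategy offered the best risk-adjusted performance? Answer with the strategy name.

Cobalt: IR = (18.9% − 14.1%) / 5.4% = 0.889
Elmwood: IR = (20.8% − 14.1%) / 5.1% = 1.314
Ashford: IR = (3.4% − 14.1%) / 8.4% = -1.274
Highest: Elmwood (1.314).

Elmwood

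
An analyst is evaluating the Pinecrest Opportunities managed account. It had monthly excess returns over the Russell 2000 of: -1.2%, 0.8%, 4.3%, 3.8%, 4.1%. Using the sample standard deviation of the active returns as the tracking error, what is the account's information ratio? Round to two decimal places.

0.96

r̄ = (-1.2 + 0.8 + 4.3 + 3.8 + 4.1) / 5 = 11.80 / 5 = 2.3600%
Sample σ = √[Σ(r − r̄)² / 4] = √[23.9720 / 4] = √5.9930 = 2.4481%
IR = r̄ / tracking error = 2.3600 / 2.4481 = 0.9640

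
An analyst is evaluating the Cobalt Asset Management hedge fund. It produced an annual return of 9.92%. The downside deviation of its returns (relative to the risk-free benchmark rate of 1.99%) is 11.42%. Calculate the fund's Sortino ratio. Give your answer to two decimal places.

0.69

Sortino = (Rp − Rf) / σd = (9.92% − 1.99%) / 11.42% = 7.93% / 11.42% = 0.6944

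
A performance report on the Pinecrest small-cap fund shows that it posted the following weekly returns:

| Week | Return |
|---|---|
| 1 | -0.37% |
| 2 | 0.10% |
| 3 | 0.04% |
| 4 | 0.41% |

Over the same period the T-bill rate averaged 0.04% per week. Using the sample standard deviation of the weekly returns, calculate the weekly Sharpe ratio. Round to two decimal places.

Mean return μ = 0.180 / 4 = 0.0450%
Σ(r − μ)² = (-0.37 − 0.0450)² + (0.1 − 0.0450)² + … = 0.3085
sample σ = √(0.3085 / 3) = √0.1028 = 0.3206%
Sharpe = (μ − rf) / σ = (0.0450 − 0.04) / 0.3206 = 0.0050 / 0.3206 = 0.0156

0.02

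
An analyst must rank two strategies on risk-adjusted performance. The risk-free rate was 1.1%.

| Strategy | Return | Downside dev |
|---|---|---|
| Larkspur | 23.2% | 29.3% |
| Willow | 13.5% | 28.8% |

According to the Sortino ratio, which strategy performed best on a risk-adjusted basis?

Larkspur

Larkspur: Sortino ratio = (23.2% − 1.1%) / 29.3% = 0.754
Willow: Sortino ratio = (13.5% − 1.1%) / 28.8% = 0.431
Highest: Larkspur (0.754).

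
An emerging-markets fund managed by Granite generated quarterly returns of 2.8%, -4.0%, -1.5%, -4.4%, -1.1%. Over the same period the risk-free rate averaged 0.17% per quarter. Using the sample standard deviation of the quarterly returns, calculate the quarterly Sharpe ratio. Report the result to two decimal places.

μ = (2.8 − 4 − 1.5 − 4.4 − 1.1) / 5 = -8.20 / 5 = -1.6400%
Sample std dev = √[33.2120 / 4] = 2.8815%
Sharpe = (μ − rf) / σ = (-1.6400 − 0.17) / 2.8815 = -1.8100 / 2.8815 = -0.6281

-0.63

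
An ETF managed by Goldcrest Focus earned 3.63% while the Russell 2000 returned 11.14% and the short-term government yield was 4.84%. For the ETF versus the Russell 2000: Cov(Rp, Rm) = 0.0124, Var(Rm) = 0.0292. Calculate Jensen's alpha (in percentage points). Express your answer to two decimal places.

β = Cov / Var = 0.0124 / 0.0292 = 0.4247
E[R] = Rf + β(Rm − Rf) = 4.84% + 0.4247 × (11.14% − 4.84%) = 7.5156%
α = Rp − E[R] = 3.63% − 7.5156% = -3.8856

-3.89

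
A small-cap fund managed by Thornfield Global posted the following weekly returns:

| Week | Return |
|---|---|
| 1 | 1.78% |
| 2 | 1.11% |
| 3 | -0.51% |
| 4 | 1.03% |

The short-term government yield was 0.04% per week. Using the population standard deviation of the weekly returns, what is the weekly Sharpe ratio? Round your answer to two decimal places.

0.97

r̄ = (1.78 + 1.11 − 0.51 + 1.03) / 4 = 3.410 / 4 = 0.8525%
Σ(r − r̄)² = 2.8145; population σ = √(2.8145/4) = 0.8388%
Sharpe = (r̄ − rf) / σ = (0.8525 − 0.04) / 0.8388 = 0.8125 / 0.8388 = 0.9686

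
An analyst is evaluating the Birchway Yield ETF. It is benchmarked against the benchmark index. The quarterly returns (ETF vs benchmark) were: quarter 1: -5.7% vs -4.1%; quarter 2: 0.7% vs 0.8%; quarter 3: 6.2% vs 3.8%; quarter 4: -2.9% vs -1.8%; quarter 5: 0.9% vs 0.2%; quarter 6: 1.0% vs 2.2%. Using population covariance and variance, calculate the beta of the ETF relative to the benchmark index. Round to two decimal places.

1.38

r̄p = 0.0333%,  r̄m = 0.1833%
Cov = Σ(rp − r̄p)(rm − r̄m) / 6 = 9.1756
Var(rm) = Σ(rm − r̄m)² / 6 = 6.6347
β = Cov / Var = 9.1756 / 6.6347 = 1.3830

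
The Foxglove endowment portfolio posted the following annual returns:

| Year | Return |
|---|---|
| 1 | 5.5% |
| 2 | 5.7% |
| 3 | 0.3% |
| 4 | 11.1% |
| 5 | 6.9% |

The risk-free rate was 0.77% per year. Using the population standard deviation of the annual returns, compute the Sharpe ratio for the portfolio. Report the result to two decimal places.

r̄ = (5.5 + 5.7 + 0.3 + 11.1 + 6.9) / 5 = 29.50 / 5 = 5.9000%
Σ(r − r̄)² = (5.5 − 5.9000)² + (5.7 − 5.9000)² + (0.3 − 5.9000)² + … = 59.6000
population σ = √(59.6000 / 5) = √11.9200 = 3.4525%
Sharpe = (r̄ − rf) / σ = (5.9000 − 0.77) / 3.4525 = 5.1300 / 3.4525 = 1.4859

1.49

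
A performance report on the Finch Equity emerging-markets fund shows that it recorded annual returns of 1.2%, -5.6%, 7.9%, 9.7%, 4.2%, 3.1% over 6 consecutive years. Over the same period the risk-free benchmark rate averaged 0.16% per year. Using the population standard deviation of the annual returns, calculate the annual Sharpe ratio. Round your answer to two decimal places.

μ = (1.2 − 5.6 + 7.9 + 9.7 + 4.2 + 3.1) / 6 = 3.4167%
Population std dev = √[146.5083 / 6] = 4.9415%
Sharpe = (μ − rf) / σ = (3.4167 − 0.16) / 4.9415 = 3.2567 / 4.9415 = 0.6591

0.66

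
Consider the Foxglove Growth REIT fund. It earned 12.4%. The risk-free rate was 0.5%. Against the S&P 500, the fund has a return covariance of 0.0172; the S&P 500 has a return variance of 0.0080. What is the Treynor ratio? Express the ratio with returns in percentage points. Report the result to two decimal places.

5.53

β = Cov / Var = 0.0172 / 0.0080 = 2.1500
Treynor = (Rp − Rf) / β = (12.4% − 0.5%) / 2.1500 = 11.90 / 2.1500 = 5.5349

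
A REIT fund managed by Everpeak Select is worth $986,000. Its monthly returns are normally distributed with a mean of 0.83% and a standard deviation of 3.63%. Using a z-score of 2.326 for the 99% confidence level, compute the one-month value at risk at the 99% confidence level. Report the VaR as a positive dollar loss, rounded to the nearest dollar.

$75,068

Return at the 99% tail: μ − z·σ = 0.83% − 2.326 × 3.63% = 0.83 − 8.44338 = -7.61338%
VaR = −(-7.61338%) × $986,000 = 7.61338% × $986,000 = $75,068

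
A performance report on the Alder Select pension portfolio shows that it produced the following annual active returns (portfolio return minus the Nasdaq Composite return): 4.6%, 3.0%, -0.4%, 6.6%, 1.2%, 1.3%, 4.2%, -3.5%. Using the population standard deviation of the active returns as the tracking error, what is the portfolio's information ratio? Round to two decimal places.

Mean return r̄ = 17.00 / 8 = 2.1250%
Population σ = √[Σ(r − r̄)² / 8] = √[70.7750 / 8] = √8.8469 = 2.9744%
IR = r̄ / tracking error = 2.1250 / 2.9744 = 0.7144

0.71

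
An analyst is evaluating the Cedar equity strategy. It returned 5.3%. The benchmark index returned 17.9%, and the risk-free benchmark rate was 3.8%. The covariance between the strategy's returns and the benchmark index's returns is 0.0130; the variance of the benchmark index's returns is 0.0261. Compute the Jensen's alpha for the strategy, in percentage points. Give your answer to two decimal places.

-5.52

β = Cov / Var = 0.0130 / 0.0261 = 0.4981
E[R] = Rf + β(Rm − Rf) = 3.8% + 0.4981 × (17.9% − 3.8%) = 10.8232%
α = Rp − E[R] = 5.3% − 10.8232% = -5.5232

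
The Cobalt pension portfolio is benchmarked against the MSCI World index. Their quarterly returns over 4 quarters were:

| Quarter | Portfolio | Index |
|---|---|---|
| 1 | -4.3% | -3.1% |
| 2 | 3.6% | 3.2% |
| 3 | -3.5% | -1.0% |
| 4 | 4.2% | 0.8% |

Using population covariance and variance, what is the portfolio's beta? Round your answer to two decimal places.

r̄p = 0.0000%,  r̄m = -0.0250%
Cov = Σ(rp − r̄p)(rm − r̄m) / 4 = 7.9275
Var(rm) = Σ(rm − r̄m)² / 4 = 5.3719
β = Cov / Var = 7.9275 / 5.3719 = 1.4757

1.48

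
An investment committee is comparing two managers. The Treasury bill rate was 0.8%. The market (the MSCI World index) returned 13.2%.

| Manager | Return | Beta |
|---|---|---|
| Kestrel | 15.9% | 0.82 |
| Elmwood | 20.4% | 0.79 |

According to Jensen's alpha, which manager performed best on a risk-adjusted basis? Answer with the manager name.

Elmwood

Kestrel: α = 15.9% − [0.8% + 0.82 × (13.2% − 0.8%)] = 4.932
Elmwood: α = 20.4% − [0.8% + 0.79 × (13.2% − 0.8%)] = 9.804
Highest: Elmwood (9.804).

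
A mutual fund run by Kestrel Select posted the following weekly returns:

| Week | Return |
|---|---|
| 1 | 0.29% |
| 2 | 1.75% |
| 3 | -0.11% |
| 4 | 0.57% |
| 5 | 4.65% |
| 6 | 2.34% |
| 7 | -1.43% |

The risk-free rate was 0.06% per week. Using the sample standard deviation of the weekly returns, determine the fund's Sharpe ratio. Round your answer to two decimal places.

0.55

μ = (0.29 + 1.75 − 0.11 + 0.57 + 4.65 + 2.34 − 1.43) / 7 = 1.1514%
Sample std dev = √[23.3461 / 6] = 1.9726%
Sharpe = (μ − rf) / σ = (1.1514 − 0.06) / 1.9726 = 1.0914 / 1.9726 = 0.5533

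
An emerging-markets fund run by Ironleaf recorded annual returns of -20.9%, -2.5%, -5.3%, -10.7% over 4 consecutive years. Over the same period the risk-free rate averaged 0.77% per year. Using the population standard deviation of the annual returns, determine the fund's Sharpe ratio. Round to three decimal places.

-1.511

Mean return μ = -39.40 / 4 = -9.8500%
Population std dev = √[197.5500 / 4] = 7.0276%
Sharpe = (μ − rf) / σ = (-9.8500 − 0.77) / 7.0276 = -10.6200 / 7.0276 = -1.5112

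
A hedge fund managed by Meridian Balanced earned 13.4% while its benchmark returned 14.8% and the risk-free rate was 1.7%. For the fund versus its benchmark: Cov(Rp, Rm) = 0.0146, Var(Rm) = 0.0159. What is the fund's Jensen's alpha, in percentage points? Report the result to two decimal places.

β = Cov / Var = 0.0146 / 0.0159 = 0.9182
E[R] = Rf + β(Rm − Rf) = 1.7% + 0.9182 × (14.8% − 1.7%) = 13.7284%
α = Rp − E[R] = 13.4% − 13.7284% = -0.3284

-0.33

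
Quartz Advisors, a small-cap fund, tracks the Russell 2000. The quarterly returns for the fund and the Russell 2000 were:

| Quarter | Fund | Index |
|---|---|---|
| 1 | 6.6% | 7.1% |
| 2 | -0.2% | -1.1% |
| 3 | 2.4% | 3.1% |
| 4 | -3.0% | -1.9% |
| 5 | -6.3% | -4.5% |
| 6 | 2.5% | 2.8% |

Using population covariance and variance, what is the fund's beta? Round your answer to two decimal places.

r̄p = 0.3333%,  r̄m = 0.9167%
Cov = Σ(rp − r̄p)(rm − r̄m) / 6 = 15.6228
Var(rm) = Σ(rm − r̄m)² / 6 = 14.6481
β = Cov / Var = 15.6228 / 14.6481 = 1.0665

1.07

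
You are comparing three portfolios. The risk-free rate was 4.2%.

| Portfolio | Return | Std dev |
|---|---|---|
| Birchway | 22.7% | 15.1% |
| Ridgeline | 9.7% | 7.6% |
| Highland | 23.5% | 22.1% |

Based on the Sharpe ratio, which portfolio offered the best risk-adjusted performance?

Birchway

Birchway: Sharpe ratio = (22.7% − 4.2%) / 15.1% = 1.225
Ridgeline: Sharpe ratio = (9.7% − 4.2%) / 7.6% = 0.724
Highland: Sharpe ratio = (23.5% − 4.2%) / 22.1% = 0.873
Highest: Birchway (1.225).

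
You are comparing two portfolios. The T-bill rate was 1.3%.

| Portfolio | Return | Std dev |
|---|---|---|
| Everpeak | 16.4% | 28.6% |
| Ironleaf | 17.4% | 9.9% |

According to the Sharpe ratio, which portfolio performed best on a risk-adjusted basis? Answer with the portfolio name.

Ironleaf

Everpeak: Sharpe ratio = (16.4% − 1.3%) / 28.6% = 0.528
Ironleaf: Sharpe ratio = (17.4% − 1.3%) / 9.9% = 1.626
Highest: Ironleaf (1.626).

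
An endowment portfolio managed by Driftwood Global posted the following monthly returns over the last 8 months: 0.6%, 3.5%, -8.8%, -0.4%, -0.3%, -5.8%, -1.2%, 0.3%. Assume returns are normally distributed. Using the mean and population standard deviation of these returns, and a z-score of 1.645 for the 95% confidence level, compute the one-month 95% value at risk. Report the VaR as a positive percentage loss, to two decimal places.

7.53

r̄ = (0.6 + 3.5 − 8.8 − 0.4 − 0.3 − 5.8 − 1.2 + 0.3) / 8 = -1.5125%
Σ(r − r̄)² = 107.1688; population σ = √(107.1688/8) = 3.6601%
VaR = −(r̄ − z·σ) = −(-1.5125 − 1.645 × 3.6601) = −(-7.5334) = 7.5334%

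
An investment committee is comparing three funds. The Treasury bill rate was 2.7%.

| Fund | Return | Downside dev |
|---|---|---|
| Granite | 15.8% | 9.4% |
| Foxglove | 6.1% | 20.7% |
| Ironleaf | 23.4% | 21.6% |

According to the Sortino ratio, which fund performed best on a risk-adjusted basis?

Granite: Sortino ratio = (15.8% − 2.7%) / 9.4% = 1.394
Foxglove: Sortino ratio = (6.1% − 2.7%) / 20.7% = 0.164
Ironleaf: Sortino ratio = (23.4% − 2.7%) / 21.6% = 0.958
Highest: Granite (1.394).

Granite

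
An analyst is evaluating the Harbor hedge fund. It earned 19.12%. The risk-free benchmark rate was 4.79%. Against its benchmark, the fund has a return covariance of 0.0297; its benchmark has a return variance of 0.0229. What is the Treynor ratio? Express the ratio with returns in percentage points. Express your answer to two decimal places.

β = Cov / Var = 0.0297 / 0.0229 = 1.2969
Treynor = (Rp − Rf) / β = (19.12% − 4.79%) / 1.2969 = 14.33 / 1.2969 = 11.0494

11.05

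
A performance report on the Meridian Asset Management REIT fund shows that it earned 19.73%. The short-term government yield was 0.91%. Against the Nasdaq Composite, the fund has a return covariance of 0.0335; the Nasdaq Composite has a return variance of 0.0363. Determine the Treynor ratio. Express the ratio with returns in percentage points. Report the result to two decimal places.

β = Cov / Var = 0.0335 / 0.0363 = 0.9229
Treynor = (Rp − Rf) / β = (19.73% − 0.91%) / 0.9229 = 18.82 / 0.9229 = 20.3922

20.39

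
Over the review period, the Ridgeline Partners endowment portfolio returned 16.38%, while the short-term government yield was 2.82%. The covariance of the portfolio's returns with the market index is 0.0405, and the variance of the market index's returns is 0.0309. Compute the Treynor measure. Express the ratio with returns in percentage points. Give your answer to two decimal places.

β = Cov / Var = 0.0405 / 0.0309 = 1.3107
Treynor = (Rp − Rf) / β = (16.38% − 2.82%) / 1.3107 = 13.56 / 1.3107 = 10.3456

10.35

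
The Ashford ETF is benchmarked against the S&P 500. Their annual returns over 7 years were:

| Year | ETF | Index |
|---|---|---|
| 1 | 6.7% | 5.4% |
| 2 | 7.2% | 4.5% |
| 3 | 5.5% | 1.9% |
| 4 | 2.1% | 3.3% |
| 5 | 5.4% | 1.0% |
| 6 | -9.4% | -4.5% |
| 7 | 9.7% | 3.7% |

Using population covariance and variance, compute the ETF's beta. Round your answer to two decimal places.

r̄p = 3.8857%,  r̄m = 2.1857%
Cov = Σ(rp − r̄p)(rm − r̄m) / 7 = 15.7284
Var(rm) = Σ(rm − r̄m)² / 7 = 9.3441
β = Cov / Var = 15.7284 / 9.3441 = 1.6832

1.68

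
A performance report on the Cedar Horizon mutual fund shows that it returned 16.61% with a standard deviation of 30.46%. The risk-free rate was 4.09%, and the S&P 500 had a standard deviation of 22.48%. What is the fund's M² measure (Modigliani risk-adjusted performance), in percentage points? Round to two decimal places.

Sharpe = (Rp − Rf) / σp = (16.61% − 4.09%) / 30.46% = 0.4110
M² = Rf + Sharpe × σm = 4.09% + 0.4110 × 22.48% = 13.3293%

13.33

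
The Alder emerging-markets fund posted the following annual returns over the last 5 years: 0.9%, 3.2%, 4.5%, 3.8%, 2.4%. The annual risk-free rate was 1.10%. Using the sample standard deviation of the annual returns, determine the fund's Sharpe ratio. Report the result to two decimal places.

Mean return r̄ = 14.80 / 5 = 2.9600%
Σ(r − r̄)² = 7.6920; sample σ = √(7.6920/4) = 1.3867%
Sharpe = (r̄ − rf) / σ = (2.9600 − 1.1) / 1.3867 = 1.8600 / 1.3867 = 1.3413

1.34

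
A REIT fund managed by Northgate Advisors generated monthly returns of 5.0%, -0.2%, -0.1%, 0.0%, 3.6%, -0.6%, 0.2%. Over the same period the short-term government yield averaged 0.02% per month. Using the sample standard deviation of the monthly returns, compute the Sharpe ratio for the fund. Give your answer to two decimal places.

Mean return r̄ = 7.90 / 7 = 1.1286%
Sample std dev = √[29.4943 / 6] = 2.2171%
Sharpe = (r̄ − rf) / σ = (1.1286 − 0.02) / 2.2171 = 1.1086 / 2.2171 = 0.5000

0.50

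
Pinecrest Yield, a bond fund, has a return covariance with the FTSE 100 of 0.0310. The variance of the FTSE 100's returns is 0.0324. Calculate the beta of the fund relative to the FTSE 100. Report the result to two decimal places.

0.96

β = Cov(Rp, Rm) / Var(Rm) = 0.0310 / 0.0324 = 0.9568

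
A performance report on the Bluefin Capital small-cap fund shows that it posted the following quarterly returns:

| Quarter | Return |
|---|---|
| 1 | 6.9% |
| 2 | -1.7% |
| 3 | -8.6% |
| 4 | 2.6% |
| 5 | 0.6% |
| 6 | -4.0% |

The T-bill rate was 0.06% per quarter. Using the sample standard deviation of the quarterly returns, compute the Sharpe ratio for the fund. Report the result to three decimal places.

Mean return μ = -4.20 / 6 = -0.7000%
Sample σ = √[Σ(r − μ)² / 5] = √[144.6400 / 5] = √28.9280 = 5.3785%
Sharpe = (μ − rf) / σ = (-0.7000 − 0.06) / 5.3785 = -0.7600 / 5.3785 = -0.1413

-0.141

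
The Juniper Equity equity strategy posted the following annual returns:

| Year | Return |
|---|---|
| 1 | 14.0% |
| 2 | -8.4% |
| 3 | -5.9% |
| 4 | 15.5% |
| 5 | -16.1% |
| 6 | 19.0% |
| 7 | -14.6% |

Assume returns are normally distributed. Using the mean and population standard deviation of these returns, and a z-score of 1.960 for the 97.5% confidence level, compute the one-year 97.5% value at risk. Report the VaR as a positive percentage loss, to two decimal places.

26.95

μ = (14 − 8.4 − 5.9 + 15.5 − 16.1 + 19 − 14.6) / 7 = 0.5000%
Population std dev = √[1373.2400 / 7] = 14.0063%
VaR = −(μ − z·σ) = −(0.5000 − 1.960 × 14.0063) = −(-26.9523) = 26.9523%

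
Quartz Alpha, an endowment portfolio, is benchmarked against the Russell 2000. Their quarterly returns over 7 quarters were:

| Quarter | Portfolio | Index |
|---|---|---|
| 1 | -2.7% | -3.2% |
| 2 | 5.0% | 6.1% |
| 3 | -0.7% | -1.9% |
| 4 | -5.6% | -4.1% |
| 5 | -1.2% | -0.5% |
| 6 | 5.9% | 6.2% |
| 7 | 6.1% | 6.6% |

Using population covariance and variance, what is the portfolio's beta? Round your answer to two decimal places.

r̄p = 0.9714%,  r̄m = 1.3143%
Cov = Σ(rp − r̄p)(rm − r̄m) / 7 = 18.8476
Var(rm) = Σ(rm − r̄m)² / 7 = 19.7184
β = Cov / Var = 18.8476 / 19.7184 = 0.9558

0.96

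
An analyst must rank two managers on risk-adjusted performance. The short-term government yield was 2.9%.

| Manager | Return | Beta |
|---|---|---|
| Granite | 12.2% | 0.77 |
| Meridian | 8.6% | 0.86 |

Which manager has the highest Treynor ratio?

Granite: Treynor = (12.2% − 2.9%) / 0.77 = 12.078
Meridian: Treynor = (8.6% − 2.9%) / 0.86 = 6.628
Highest: Granite (12.078).

Granite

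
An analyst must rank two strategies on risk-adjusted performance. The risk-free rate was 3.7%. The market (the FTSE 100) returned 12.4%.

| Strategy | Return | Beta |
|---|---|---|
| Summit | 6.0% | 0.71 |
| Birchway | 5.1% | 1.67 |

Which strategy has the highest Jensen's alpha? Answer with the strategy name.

Summit: α = 6.0% − [3.7% + 0.71 × (12.4% − 3.7%)] = -3.877
Birchway: α = 5.1% − [3.7% + 1.67 × (12.4% − 3.7%)] = -13.129
Highest: Summit (-3.877).

Summit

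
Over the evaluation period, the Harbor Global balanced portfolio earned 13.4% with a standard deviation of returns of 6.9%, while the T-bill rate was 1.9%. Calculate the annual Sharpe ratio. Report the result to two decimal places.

Sharpe = (Rp − Rf) / σp = (13.4% − 1.9%) / 6.9% = 11.50% / 6.9% = 1.6667

1.67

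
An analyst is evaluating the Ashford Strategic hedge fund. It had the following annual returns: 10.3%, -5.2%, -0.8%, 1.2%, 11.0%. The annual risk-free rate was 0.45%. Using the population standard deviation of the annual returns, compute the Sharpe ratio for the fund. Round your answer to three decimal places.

r̄ = (10.3 − 5.2 − 0.8 + 1.2 + 11) / 5 = 3.3000%
Σ(r − r̄)² = (10.3 − 3.3000)² + (-5.2 − 3.3000)² + … = 201.7600
σ = √[201.7600 / 5] = 6.3523%
Sharpe = (r̄ − rf) / σ = (3.3000 − 0.45) / 6.3523 = 2.8500 / 6.3523 = 0.4487

0.449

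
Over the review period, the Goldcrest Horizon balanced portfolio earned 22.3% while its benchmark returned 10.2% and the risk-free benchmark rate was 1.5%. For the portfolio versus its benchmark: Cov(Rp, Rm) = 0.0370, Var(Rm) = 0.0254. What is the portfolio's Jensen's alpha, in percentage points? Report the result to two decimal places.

8.13

β = Cov / Var = 0.0370 / 0.0254 = 1.4567
E[R] = Rf + β(Rm − Rf) = 1.5% + 1.4567 × (10.2% − 1.5%) = 14.1733%
α = Rp − E[R] = 22.3% − 14.1733% = 8.1267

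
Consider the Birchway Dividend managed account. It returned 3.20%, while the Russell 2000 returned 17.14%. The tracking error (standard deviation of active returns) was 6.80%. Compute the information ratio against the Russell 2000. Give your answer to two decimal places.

-2.05

IR = (Rp − Rb) / TE = (3.20% − 17.14%) / 6.80% = -13.94% / 6.80% = -2.0500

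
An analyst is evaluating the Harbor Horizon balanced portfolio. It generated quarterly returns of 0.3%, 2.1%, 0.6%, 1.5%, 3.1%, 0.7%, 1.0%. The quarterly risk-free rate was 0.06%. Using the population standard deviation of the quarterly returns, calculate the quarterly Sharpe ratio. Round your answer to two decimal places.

Mean return μ = 9.30 / 7 = 1.3286%
Σ(r − μ)² = 5.8543; population σ = √(5.8543/7) = 0.9145%
Sharpe = (μ − rf) / σ = (1.3286 − 0.06) / 0.9145 = 1.2686 / 0.9145 = 1.3872

1.39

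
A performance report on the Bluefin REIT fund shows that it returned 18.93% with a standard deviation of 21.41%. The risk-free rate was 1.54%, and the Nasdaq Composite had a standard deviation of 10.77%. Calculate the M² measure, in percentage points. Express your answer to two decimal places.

10.29

Sharpe = (Rp − Rf) / σp = (18.93% − 1.54%) / 21.41% = 0.8122
M² = Rf + Sharpe × σm = 1.54% + 0.8122 × 10.77% = 10.2874%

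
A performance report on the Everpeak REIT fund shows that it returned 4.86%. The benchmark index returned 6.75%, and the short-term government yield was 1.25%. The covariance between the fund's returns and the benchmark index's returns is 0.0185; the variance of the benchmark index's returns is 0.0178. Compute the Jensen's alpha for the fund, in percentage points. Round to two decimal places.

-2.11

β = Cov / Var = 0.0185 / 0.0178 = 1.0393
E[R] = Rf + β(Rm − Rf) = 1.25% + 1.0393 × (6.75% − 1.25%) = 6.9662%
α = Rp − E[R] = 4.86% − 6.9662% = -2.1062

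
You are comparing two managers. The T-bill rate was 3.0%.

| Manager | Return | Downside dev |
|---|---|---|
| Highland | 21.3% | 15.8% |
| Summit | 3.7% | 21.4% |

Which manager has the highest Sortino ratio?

Highland

Highland: Sortino ratio = (21.3% − 3.0%) / 15.8% = 1.158
Summit: Sortino ratio = (3.7% − 3.0%) / 21.4% = 0.033
Highest: Highland (1.158).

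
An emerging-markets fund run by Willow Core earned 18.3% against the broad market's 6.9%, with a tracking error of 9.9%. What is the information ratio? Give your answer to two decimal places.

1.15

IR = (Rp − Rb) / TE = (18.3% − 6.9%) / 9.9% = 11.40% / 9.9% = 1.1515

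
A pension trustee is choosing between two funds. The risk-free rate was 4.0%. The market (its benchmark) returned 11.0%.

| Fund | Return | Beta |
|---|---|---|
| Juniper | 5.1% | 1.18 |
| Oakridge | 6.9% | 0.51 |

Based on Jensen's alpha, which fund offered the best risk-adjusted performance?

Oakridge

Juniper: α = 5.1% − [4.0% + 1.18 × (11.0% − 4.0%)] = -7.160
Oakridge: α = 6.9% − [4.0% + 0.51 × (11.0% − 4.0%)] = -0.670
Highest: Oakridge (-0.670).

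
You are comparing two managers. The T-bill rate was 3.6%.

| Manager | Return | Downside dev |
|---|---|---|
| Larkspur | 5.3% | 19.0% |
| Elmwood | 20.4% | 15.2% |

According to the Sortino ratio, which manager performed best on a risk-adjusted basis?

Larkspur: Sortino ratio = (5.3% − 3.6%) / 19.0% = 0.089
Elmwood: Sortino ratio = (20.4% − 3.6%) / 15.2% = 1.105
Highest: Elmwood (1.105).

Elmwood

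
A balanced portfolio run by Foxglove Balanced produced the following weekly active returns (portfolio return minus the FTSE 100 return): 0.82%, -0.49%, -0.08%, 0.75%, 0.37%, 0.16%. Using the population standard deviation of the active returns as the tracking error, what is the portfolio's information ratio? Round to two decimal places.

r̄ = (0.82 − 0.49 − 0.08 + 0.75 + 0.37 + 0.16) / 6 = 0.2550%
Σ(r − r̄)² = (0.82 − 0.2550)² + (-0.49 − 0.2550)² + … = 1.2538
σ = √[1.2538 / 6] = 0.4571%
IR = r̄ / tracking error = 0.2550 / 0.4571 = 0.5579

0.56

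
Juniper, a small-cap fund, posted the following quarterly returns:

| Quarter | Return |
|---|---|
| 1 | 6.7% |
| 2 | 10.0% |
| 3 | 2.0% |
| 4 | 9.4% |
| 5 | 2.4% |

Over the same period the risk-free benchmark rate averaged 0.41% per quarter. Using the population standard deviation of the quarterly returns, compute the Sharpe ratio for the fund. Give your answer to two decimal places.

1.69

r̄ = (6.7 + 10 + 2 + 9.4 + 2.4) / 5 = 30.50 / 5 = 6.1000%
Σ(r − r̄)² = 56.9600; population σ = √(56.9600/5) = 3.3752%
Sharpe = (r̄ − rf) / σ = (6.1000 − 0.41) / 3.3752 = 5.6900 / 3.3752 = 1.6858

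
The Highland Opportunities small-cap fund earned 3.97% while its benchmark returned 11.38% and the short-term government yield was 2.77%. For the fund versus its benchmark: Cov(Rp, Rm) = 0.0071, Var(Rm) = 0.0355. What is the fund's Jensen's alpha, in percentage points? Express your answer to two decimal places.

β = Cov / Var = 0.0071 / 0.0355 = 0.2000
E[R] = Rf + β(Rm − Rf) = 2.77% + 0.2000 × (11.38% − 2.77%) = 4.4920%
α = Rp − E[R] = 3.97% − 4.4920% = -0.5220

-0.52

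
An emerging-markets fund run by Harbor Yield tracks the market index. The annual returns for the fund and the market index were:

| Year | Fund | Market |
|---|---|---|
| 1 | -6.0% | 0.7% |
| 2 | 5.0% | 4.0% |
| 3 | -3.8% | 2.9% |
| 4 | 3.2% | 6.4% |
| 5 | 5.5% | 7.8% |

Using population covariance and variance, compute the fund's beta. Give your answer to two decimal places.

r̄p = 0.7800%,  r̄m = 4.3600%
Cov = Σ(rp − r̄p)(rm − r̄m) / 5 = 10.2312
Var(rm) = Σ(rm − r̄m)² / 5 = 6.3304
β = Cov / Var = 10.2312 / 6.3304 = 1.6162

1.62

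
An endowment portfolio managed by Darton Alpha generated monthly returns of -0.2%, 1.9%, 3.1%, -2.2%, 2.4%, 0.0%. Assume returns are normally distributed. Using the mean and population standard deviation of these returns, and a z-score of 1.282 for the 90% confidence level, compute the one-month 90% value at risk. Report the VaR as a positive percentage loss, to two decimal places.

r̄ = (-0.2 + 1.9 + 3.1 − 2.2 + 2.4 + 0) / 6 = 0.8333%
Population σ = √[Σ(r − r̄)² / 6] = √[19.6933 / 6] = √3.2822 = 1.8117%
VaR = −(r̄ − z·σ) = −(0.8333 − 1.282 × 1.8117) = −(-1.4893) = 1.4893%

1.49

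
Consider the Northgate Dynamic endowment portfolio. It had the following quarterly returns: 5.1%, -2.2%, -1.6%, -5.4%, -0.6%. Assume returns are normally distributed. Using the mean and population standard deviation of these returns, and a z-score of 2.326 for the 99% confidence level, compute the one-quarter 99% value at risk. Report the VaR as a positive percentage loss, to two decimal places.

r̄ = (5.1 − 2.2 − 1.6 − 5.4 − 0.6) / 5 = -4.70 / 5 = -0.9400%
Population std dev = √[58.5120 / 5] = 3.4209%
VaR = −(r̄ − z·σ) = −(-0.9400 − 2.326 × 3.4209) = −(-8.8970) = 8.8970%

8.90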